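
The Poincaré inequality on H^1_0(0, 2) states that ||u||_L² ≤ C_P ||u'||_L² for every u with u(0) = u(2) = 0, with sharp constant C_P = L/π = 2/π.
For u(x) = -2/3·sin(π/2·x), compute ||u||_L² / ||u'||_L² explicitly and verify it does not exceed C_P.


||u||_L² / ||u'||_L² = 2/π = C_P.

u(x) = -2/3·sin(π/2·x), so u'(x) = -π*cos(π*x/2)/3.
Writing u(x) = A·sin(kπx/L) with A = -2/3 and k = 1, use ∫_0^L sin²(kπx/L) dx = L/2 and ∫_0^L cos²(kπx/L) dx = L/2.
u² = 4/9·sin²(π/2·x) and (u')² = π^2/9·cos²(π/2·x), and each of sin², cos² integrates to L/2 = 1 over (0, 2).
∫_0^2 u² dx = 4/9, so ||u||_L² = 2/3.
∫_0^2 (u')² dx = π^2/9, so ||u'||_L² = π/3.
Ratio ||u||_L² / ||u'||_L² = 2/π.
Sharp Poincaré constant on H^1_0(0, 2) is C_P = L/π = 2/π, achieved by sin(π/2·x).
This is the k = 1 eigenfunction (up to amplitude), so the ratio equals the sharp Poincaré constant exactly.


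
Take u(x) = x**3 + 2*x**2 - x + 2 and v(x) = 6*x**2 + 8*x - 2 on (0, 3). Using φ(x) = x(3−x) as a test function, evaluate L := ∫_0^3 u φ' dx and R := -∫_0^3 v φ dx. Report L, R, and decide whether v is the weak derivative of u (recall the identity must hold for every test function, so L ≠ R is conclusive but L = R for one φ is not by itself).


LHS = -1179/20, RHS = -1179/10. No, v is not the weak derivative of u.

u(x) = x**3 + 2*x**2 - x + 2, classical derivative u'(x) = 3*x**2 + 4*x - 1.
φ(x) = x(3−x), so φ'(x) = 3 - 2*x.
Note φ(0) = φ(3) = 0, so the boundary term u·φ vanishes.
LHS = ∫_0^3 u(x) φ'(x) dx = ∫_0^3 (-2*x^4 - x^3 + 8*x^2 - 7*x + 6) dx. Term by term:
  ∫_0^3 -2*x^4 dx = -486/5;  ∫_0^3 -x^3 dx = -81/4;  ∫_0^3 8*x^2 dx = 72;
  ∫_0^3 -7*x dx = -63/2;  ∫_0^3 6 dx = 18.
Sum: -486/5 − 81/4 + 72 − 63/2 + 18 = -1179/20.
So LHS = -1179/20.
∫_0^3 v(x) φ(x) dx = ∫_0^3 (-6*x^4 + 10*x^3 + 26*x^2 - 6*x) dx. Term by term:
  ∫_0^3 -6*x^4 dx = -1458/5;  ∫_0^3 10*x^3 dx = 405/2;  ∫_0^3 26*x^2 dx = 234;
  ∫_0^3 -6*x dx = -27.
Sum: -1458/5 + 405/2 + 234 − 27 = 1179/10.
So RHS = -∫_0^3 v(x) φ(x) dx = -1179/10.
LHS − RHS = 1179/20 ≠ 0, so the identity fails.
(For a valid weak derivative the identity must hold for EVERY test function, in particular this one. The failure shows v is NOT the weak derivative of u.)
Correct weak derivative would be u'(x) = 3*x**2 + 4*x - 1.


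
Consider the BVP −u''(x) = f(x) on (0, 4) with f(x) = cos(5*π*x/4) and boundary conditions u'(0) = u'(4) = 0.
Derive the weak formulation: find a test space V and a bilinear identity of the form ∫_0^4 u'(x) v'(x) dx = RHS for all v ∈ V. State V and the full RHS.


V = H^1(0, 4) (no boundary constraint on v; u is determined up to an additive constant); weak form: ∫_0^4 u'v' dx = ∫_0^4 (cos(5*π*x/4)) v dx for all v ∈ V.

Multiply both sides by a test function v and integrate from 0 to 4:
  ∫_0^4 −u''(x) v(x) dx = ∫_0^4 f(x) v(x) dx.
Integrate the LHS by parts once:
  ∫_0^4 −u'' v dx = −[u'(x) v(x)]_0^4 + ∫_0^4 u'(x) v'(x) dx.
Thus ∫_0^4 u'(x) v'(x) dx = ∫_0^4 f(x) v(x) dx + [u'(x) v(x)]_0^4.
Choose V so that boundary terms are either known or forced to vanish.
u has homogeneous Neumann: u'(0) = u'(4) = 0. So [u' v]_0^4 = 0·v(4) − 0·v(0) = 0 for any v; take V = H^1(0, 4).
Weak formulation: find u (satisfying any essential BC) such that ∫_0^4 u'(x) v'(x) dx = ∫_0^4 f v dx for all v ∈ V (homogeneous Neumann, so boundary terms vanish).
Substituting f(x) = cos(5*π*x/4), the right-hand side is ∫_0^4 (cos(5*π*x/4)) v dx.
Compatibility check (pure Neumann): taking v ≡ 1 ∈ V gives 0 = ∫_0^4 f dx + (0) − (0), i.e. ∫_0^4 f dx must equal u'(0) − u'(4) = 0. Indeed ∫_0^4 (cos(5*π*x/4)) dx = 0, so the data are compatible. The solution is then unique only up to an additive constant (fix it e.g. by requiring ∫_0^4 u dx = 0).


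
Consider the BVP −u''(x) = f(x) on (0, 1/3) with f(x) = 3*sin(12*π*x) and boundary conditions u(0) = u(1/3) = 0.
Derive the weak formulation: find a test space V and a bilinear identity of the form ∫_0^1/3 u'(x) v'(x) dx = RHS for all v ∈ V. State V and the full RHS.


V = H^1_0(0, 1/3) (so v(0) = v(1/3) = 0); weak form: ∫_0^1/3 u'v' dx = ∫_0^1/3 (3*sin(12*π*x)) v dx for all v ∈ V.

Multiply both sides by a test function v and integrate from 0 to 1/3:
  ∫_0^1/3 −u''(x) v(x) dx = ∫_0^1/3 f(x) v(x) dx.
Integrate the LHS by parts once:
  ∫_0^1/3 −u'' v dx = −[u'(x) v(x)]_0^1/3 + ∫_0^1/3 u'(x) v'(x) dx.
Thus ∫_0^1/3 u'(x) v'(x) dx = ∫_0^1/3 f(x) v(x) dx + [u'(x) v(x)]_0^1/3.
Choose V so that boundary terms are either known or forced to vanish.
u is Dirichlet: u(0) = u(1/3) = 0. Let V = H^1_0(0, 1/3); then v(0) = v(1/3) = 0, and [u' v]_0^1/3 = 0.
Weak formulation: find u (satisfying any essential BC) such that ∫_0^1/3 u'(x) v'(x) dx = ∫_0^1/3 f v dx for all v ∈ V.
Substituting f(x) = 3*sin(12*π*x), the right-hand side is ∫_0^1/3 (3*sin(12*π*x)) v dx.


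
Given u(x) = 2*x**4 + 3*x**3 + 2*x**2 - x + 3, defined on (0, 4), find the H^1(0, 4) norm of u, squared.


||u||_{H^1}^2 = 34306696/63

The H^1 norm (squared) on an interval (0, L) is
  ||u||_{H^1}^2 = ∫_0^L u(x)^2 dx + ∫_0^L u'(x)^2 dx.
Compute u'(x) = 8*x**3 + 9*x**2 + 4*x - 1.
Then u(x)^2 = 4*x**8 + 12*x**7 + 17*x**6 + 8*x**5 + 10*x**4 + 14*x**3 + 13*x**2 - 6*x + 9 and u'(x)^2 = 64*x**6 + 144*x**5 + 145*x**4 + 56*x**3 - 2*x**2 - 8*x + 1.
Integrate each monomial from 0 to 4 using ∫_0^4 c·x^n dx = c·4^(n+1)/(n+1):
  ∫_0^4 u(x)^2 dx = ∫_0^4 (4*x^8 + 12*x^7 + 17*x^6 + 8*x^5 + 10*x^4 + 14*x^3 + 13*x^2 - 6*x + 9) dx. Term by term:
    ∫_0^4 4*x^8 dx = 1048576/9;  ∫_0^4 12*x^7 dx = 98304;  ∫_0^4 17*x^6 dx = 278528/7;
    ∫_0^4 8*x^5 dx = 16384/3;  ∫_0^4 10*x^4 dx = 2048;  ∫_0^4 14*x^3 dx = 896;
    ∫_0^4 13*x^2 dx = 832/3;  ∫_0^4 -6*x dx = -48;  ∫_0^4 9 dx = 36.
  Sum: 1048576/9 + 98304 + 278528/7 + 16384/3 + 2048 + 896 + 832/3 − 48 + 36 = 16586188/63.
  ∫_0^4 u'(x)^2 dx = ∫_0^4 (64*x^6 + 144*x^5 + 145*x^4 + 56*x^3 - 2*x^2 - 8*x + 1) dx. Term by term:
    ∫_0^4 64*x^6 dx = 1048576/7;  ∫_0^4 144*x^5 dx = 98304;  ∫_0^4 145*x^4 dx = 29696;
    ∫_0^4 56*x^3 dx = 3584;  ∫_0^4 -2*x^2 dx = -128/3;  ∫_0^4 -8*x dx = -64;
    ∫_0^4 1 dx = 4.
  Sum: 1048576/7 + 98304 + 29696 + 3584 − 128/3 − 64 + 4 = 5906836/21.
Adding: ||u||_{H^1}^2 = 16586188/63 + 5906836/21 = 34306696/63.


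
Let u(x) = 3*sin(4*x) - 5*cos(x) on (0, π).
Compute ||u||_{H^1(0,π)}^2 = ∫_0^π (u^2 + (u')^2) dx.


||u||_{H^1(0,π)}^2 = -32 + 203*π/2

u'(x) = 5*sin(x) + 12*cos(4*x).
Expand u² and (u')² and integrate term by term on (0, π), using: for integers n ≥ 1, ∫_0^π sin²(nx) dx = ∫_0^π cos²(nx) dx = π/2; for n ≠ n', ∫_0^π sin(nx)sin(n'x) dx = ∫_0^π cos(nx)cos(n'x) dx = 0; and by product-to-sum, ∫_0^π sin(nx)cos(n'x) dx = ½∫_0^π [sin((n+n')x) + sin((n−n')x)] dx, which is 0 when n+n' is even and 2n/(n²−n'²) when n+n' is odd (it need not vanish on (0, π)).
  u² squared terms: (-5)²·∫cos(x)² dx = 25·π/2 = 25*π/2;  (3)²·∫sin(4x)² dx = 9·π/2 = 9*π/2.
  u² cross terms: 2·(-5)·(3)·∫cos(x)·sin(4x) dx = -30·(8/15) = -16.
  So ∫_0^π u² dx = 25*π/2 + 9*π/2 − 16 = -16 + 17*π.
  (u')² squared terms: (5)²·∫sin(x)² dx = 25·π/2 = 25*π/2;  (12)²·∫cos(4x)² dx = 144·π/2 = 72*π.
  (u')² cross terms: 2·(5)·(12)·∫sin(x)·cos(4x) dx = 120·(-2/15) = -16.
  So ∫_0^π (u')² dx = 25*π/2 + 72*π − 16 = -16 + 169*π/2.
||u||_{H^1}^2 = (-16 + 17*π) + (-16 + 169*π/2) = -32 + 203*π/2.


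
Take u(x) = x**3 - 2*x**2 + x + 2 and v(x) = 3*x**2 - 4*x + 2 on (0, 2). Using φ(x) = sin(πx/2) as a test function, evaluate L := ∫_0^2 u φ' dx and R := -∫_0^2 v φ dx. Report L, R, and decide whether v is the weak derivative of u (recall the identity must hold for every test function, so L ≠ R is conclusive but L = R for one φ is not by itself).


LHS = -12/π + 96/π^3, RHS = -16/π + 96/π^3. No, v is not the weak derivative of u.

u(x) = x**3 - 2*x**2 + x + 2, classical derivative u'(x) = 3*x**2 - 4*x + 1.
φ(x) = sin(πx/2), so φ'(x) = π*cos(π*x/2)/2.
Note φ(0) = φ(2) = 0, so the boundary term u·φ vanishes.
LHS = ∫_0^2 u(x) φ'(x) dx = ∫_0^2 (π*x^3*cos(π*x/2)/2 - π*x^2*cos(π*x/2) + π*x*cos(π*x/2)/2 + π*cos(π*x/2)) dx. Term by term:
  ∫_0^2 π*cos(π*x/2) dx = 0;  ∫_0^2 π*x*cos(π*x/2)/2 dx = -4/π;  ∫_0^2 π*x^3*cos(π*x/2)/2 dx = -24/π + 96/π^3;
  ∫_0^2 -π*x^2*cos(π*x/2) dx = 16/π.
Sum: 0 − 4/π + -24/π + 96/π^3 + 16/π = -12/π + 96/π^3.
So LHS = -12/π + 96/π^3.
∫_0^2 v(x) φ(x) dx = ∫_0^2 (3*x^2*sin(π*x/2) - 4*x*sin(π*x/2) + 2*sin(π*x/2)) dx. Term by term:
  ∫_0^2 2*sin(π*x/2) dx = 8/π;  ∫_0^2 -4*x*sin(π*x/2) dx = -16/π;  ∫_0^2 3*x^2*sin(π*x/2) dx = -96/π^3 + 24/π.
Sum: 8/π − 16/π + -96/π^3 + 24/π = -96/π^3 + 16/π.
So RHS = -∫_0^2 v(x) φ(x) dx = -16/π + 96/π^3.
LHS − RHS = 4/π ≠ 0, so the identity fails.
(For a valid weak derivative the identity must hold for EVERY test function, in particular this one. The failure shows v is NOT the weak derivative of u.)
Correct weak derivative would be u'(x) = 3*x**2 - 4*x + 1.


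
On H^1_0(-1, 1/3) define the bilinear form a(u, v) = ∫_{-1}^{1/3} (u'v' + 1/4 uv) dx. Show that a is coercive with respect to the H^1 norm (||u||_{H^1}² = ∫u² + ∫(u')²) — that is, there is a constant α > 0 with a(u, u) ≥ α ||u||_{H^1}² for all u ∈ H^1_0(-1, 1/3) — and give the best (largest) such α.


α = (4 + 9*π^2)/(16 + 9*π^2)

Coercivity of a(·,·) on H^1_0(-1, 1/3) means a(u, u) ≥ α ||u||_{H^1}² for every u ∈ H^1_0.
The interval has length L = 4/3, and Poincaré/coercivity depend only on L. Here a(u, u) = ∫(u')² + (1/4)·∫u².
Here 0 < c = 1/4 < 1. The condition a(u,u) ≥ α||u||_{H^1}² reads (1−α)∫(u')² ≥ (α−c)∫u². Any admissible α is ≤ 1 (rapidly oscillating u have ∫u²/∫(u')² → 0), and α = 1 would force 0 ≥ (1−c)∫u², impossible since c < 1; so 1−α > 0. By the sharp Poincaré inequality on H^1_0 of an interval of length L, ∫(u')² ≥ (π/L)²∫u² with equality for the first sine mode sin(π(x−x₀)/L) (x₀ the left endpoint), so the inequality holds for all u iff (1−α)(π/L)² ≥ α − c, i.e. α ≤ ((π/L)² + c)/((π/L)² + 1) = (1 + c(L/π)²)/(1 + (L/π)²). With (π/L)² = 9*π^2/16 and c = 1/4, the largest admissible constant is α = ((π/L)² + c)/((π/L)² + 1).
Simplifying, α = (4 + 9*π^2)/(16 + 9*π^2).


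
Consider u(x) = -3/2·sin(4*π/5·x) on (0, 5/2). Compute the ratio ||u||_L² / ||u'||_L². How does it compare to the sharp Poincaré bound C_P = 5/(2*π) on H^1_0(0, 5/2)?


||u||_L² / ||u'||_L² = 5/(4*π) < C_P = 5/(2*π).

u(x) = -3/2·sin(4*π/5·x), so u'(x) = -6*π*cos(4*π*x/5)/5.
Writing u(x) = A·sin(kπx/L) with A = -3/2 and k = 2, use ∫_0^L sin²(kπx/L) dx = L/2 and ∫_0^L cos²(kπx/L) dx = L/2.
u² = 9/4·sin²(4*π/5·x) and (u')² = 36*π^2/25·cos²(4*π/5·x), and each of sin², cos² integrates to L/2 = 5/4 over (0, 5/2).
∫_0^5/2 u² dx = 45/16, so ||u||_L² = 3*sqrt(5)/4.
∫_0^5/2 (u')² dx = 9*π^2/5, so ||u'||_L² = 3*sqrt(5)*π/5.
Ratio ||u||_L² / ||u'||_L² = 5/(4*π).
Sharp Poincaré constant on H^1_0(0, 5/2) is C_P = L/π = 5/(2*π), achieved by sin(2*π/5·x).
This is the k = 2 harmonic; the ratio L/(kπ) is strictly less than C_P = L/π, consistent with the sharp inequality ||u||_L² ≤ C_P ||u'||_L².


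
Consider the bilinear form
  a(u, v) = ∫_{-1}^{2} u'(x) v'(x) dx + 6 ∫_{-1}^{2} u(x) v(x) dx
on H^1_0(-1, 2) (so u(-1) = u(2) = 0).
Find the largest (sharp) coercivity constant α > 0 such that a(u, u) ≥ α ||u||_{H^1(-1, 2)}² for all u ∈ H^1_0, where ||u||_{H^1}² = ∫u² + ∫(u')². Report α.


α = 1

Coercivity of a(·,·) on H^1_0(-1, 2) means a(u, u) ≥ α ||u||_{H^1}² for every u ∈ H^1_0.
The interval has length L = 3, and Poincaré/coercivity depend only on L. Here a(u, u) = ∫(u')² + (6)·∫u².
Here c = 6 ≥ 1, so a(u,u) = ∫(u')² + c∫u² ≥ ∫(u')² + ∫u² = ||u||_{H^1}², i.e. α = 1 works. No larger α is possible: a(u,u) ≥ α||u||_{H^1}² means (1−α)∫(u')² ≥ (α−c)∫u², and for the modes u_n = sin(nπ(x−x₀)/L) (x₀ the left endpoint) one has ∫u_n²/∫(u_n')² = (L/(nπ))² → 0, so a(u_n,u_n)/||u_n||_{H^1}² → 1. Hence the optimal constant is α = 1.
Therefore α = 1.


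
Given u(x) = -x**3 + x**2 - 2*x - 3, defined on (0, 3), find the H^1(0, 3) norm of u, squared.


||u||_{H^1}^2 = 51123/70

The H^1 norm (squared) on an interval (0, L) is
  ||u||_{H^1}^2 = ∫_0^L u(x)^2 dx + ∫_0^L u'(x)^2 dx.
Compute u'(x) = -3*x**2 + 2*x - 2.
Then u(x)^2 = x**6 - 2*x**5 + 5*x**4 + 2*x**3 - 2*x**2 + 12*x + 9 and u'(x)^2 = 9*x**4 - 12*x**3 + 16*x**2 - 8*x + 4.
Integrate each monomial from 0 to 3 using ∫_0^3 c·x^n dx = c·3^(n+1)/(n+1):
  ∫_0^3 u(x)^2 dx = ∫_0^3 (x^6 - 2*x^5 + 5*x^4 + 2*x^3 - 2*x^2 + 12*x + 9) dx. Term by term:
    ∫_0^3 x^6 dx = 2187/7;  ∫_0^3 -2*x^5 dx = -243;  ∫_0^3 5*x^4 dx = 243;
    ∫_0^3 2*x^3 dx = 81/2;  ∫_0^3 -2*x^2 dx = -18;  ∫_0^3 12*x dx = 54;
    ∫_0^3 9 dx = 27.
  Sum: 2187/7 − 243 + 243 + 81/2 − 18 + 54 + 27 = 5823/14.
  ∫_0^3 u'(x)^2 dx = ∫_0^3 (9*x^4 - 12*x^3 + 16*x^2 - 8*x + 4) dx. Term by term:
    ∫_0^3 9*x^4 dx = 2187/5;  ∫_0^3 -12*x^3 dx = -243;  ∫_0^3 16*x^2 dx = 144;
    ∫_0^3 -8*x dx = -36;  ∫_0^3 4 dx = 12.
  Sum: 2187/5 − 243 + 144 − 36 + 12 = 1572/5.
Adding: ||u||_{H^1}^2 = 5823/14 + 1572/5 = 51123/70.


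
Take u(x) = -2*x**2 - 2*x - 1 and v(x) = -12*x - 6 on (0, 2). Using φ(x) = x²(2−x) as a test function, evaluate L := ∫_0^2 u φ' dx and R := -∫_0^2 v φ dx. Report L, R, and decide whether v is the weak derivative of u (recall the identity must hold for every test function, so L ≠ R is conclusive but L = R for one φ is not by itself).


LHS = 136/15, RHS = 136/5. No, v is not the weak derivative of u.

u(x) = -2*x**2 - 2*x - 1, classical derivative u'(x) = -4*x - 2.
φ(x) = x²(2−x), so φ'(x) = x*(4 - 3*x).
Note φ(0) = φ(2) = 0, so the boundary term u·φ vanishes.
LHS = ∫_0^2 u(x) φ'(x) dx = ∫_0^2 (6*x^4 - 2*x^3 - 5*x^2 - 4*x) dx. Term by term:
  ∫_0^2 6*x^4 dx = 192/5;  ∫_0^2 -2*x^3 dx = -8;  ∫_0^2 -5*x^2 dx = -40/3;
  ∫_0^2 -4*x dx = -8.
Sum: 192/5 − 8 − 40/3 − 8 = 136/15.
So LHS = 136/15.
∫_0^2 v(x) φ(x) dx = ∫_0^2 (12*x^4 - 18*x^3 - 12*x^2) dx. Term by term:
  ∫_0^2 12*x^4 dx = 384/5;  ∫_0^2 -18*x^3 dx = -72;  ∫_0^2 -12*x^2 dx = -32.
Sum: 384/5 − 72 − 32 = -136/5.
So RHS = -∫_0^2 v(x) φ(x) dx = 136/5.
LHS − RHS = -272/15 ≠ 0, so the identity fails.
(For a valid weak derivative the identity must hold for EVERY test function, in particular this one. The failure shows v is NOT the weak derivative of u.)
Correct weak derivative would be u'(x) = -4*x - 2.


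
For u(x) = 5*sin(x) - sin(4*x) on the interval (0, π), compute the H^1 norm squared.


||u||_{H^1(0,π)}^2 = 67*π/2

u'(x) = 5*cos(x) - 4*cos(4*x).
Expand u² and (u')² and integrate term by term on (0, π), using: for integers n ≥ 1, ∫_0^π sin²(nx) dx = ∫_0^π cos²(nx) dx = π/2; for n ≠ n', ∫_0^π sin(nx)sin(n'x) dx = ∫_0^π cos(nx)cos(n'x) dx = 0; and by product-to-sum, ∫_0^π sin(nx)cos(n'x) dx = ½∫_0^π [sin((n+n')x) + sin((n−n')x)] dx, which is 0 when n+n' is even and 2n/(n²−n'²) when n+n' is odd (it need not vanish on (0, π)).
  u² squared terms: (-1)²·∫sin(4x)² dx = 1·π/2 = π/2;  (5)²·∫sin(x)² dx = 25·π/2 = 25*π/2.
  u² cross terms: 2·(-1)·(5)·∫sin(4x)·sin(x) dx = -10·(0) = 0.
  So ∫_0^π u² dx = π/2 + 25*π/2 + 0 = 13*π.
  (u')² squared terms: (-4)²·∫cos(4x)² dx = 16·π/2 = 8*π;  (5)²·∫cos(x)² dx = 25·π/2 = 25*π/2.
  (u')² cross terms: 2·(-4)·(5)·∫cos(4x)·cos(x) dx = -40·(0) = 0.
  So ∫_0^π (u')² dx = 8*π + 25*π/2 + 0 = 41*π/2.
||u||_{H^1}^2 = (13*π) + (41*π/2) = 67*π/2.


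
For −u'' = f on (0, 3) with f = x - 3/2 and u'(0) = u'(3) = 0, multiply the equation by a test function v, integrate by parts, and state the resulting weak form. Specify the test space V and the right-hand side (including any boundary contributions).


V = H^1(0, 3) (no boundary constraint on v; u is determined up to an additive constant); weak form: ∫_0^3 u'v' dx = ∫_0^3 (x - 3/2) v dx for all v ∈ V.

Multiply both sides by a test function v and integrate from 0 to 3:
  ∫_0^3 −u''(x) v(x) dx = ∫_0^3 f(x) v(x) dx.
Integrate the LHS by parts once:
  ∫_0^3 −u'' v dx = −[u'(x) v(x)]_0^3 + ∫_0^3 u'(x) v'(x) dx.
Thus ∫_0^3 u'(x) v'(x) dx = ∫_0^3 f(x) v(x) dx + [u'(x) v(x)]_0^3.
Choose V so that boundary terms are either known or forced to vanish.
u has homogeneous Neumann: u'(0) = u'(3) = 0. So [u' v]_0^3 = 0·v(3) − 0·v(0) = 0 for any v; take V = H^1(0, 3).
Weak formulation: find u (satisfying any essential BC) such that ∫_0^3 u'(x) v'(x) dx = ∫_0^3 f v dx for all v ∈ V (homogeneous Neumann, so boundary terms vanish).
Substituting f(x) = x - 3/2, the right-hand side is ∫_0^3 (x - 3/2) v dx.
Compatibility check (pure Neumann): taking v ≡ 1 ∈ V gives 0 = ∫_0^3 f dx + (0) − (0), i.e. ∫_0^3 f dx must equal u'(0) − u'(3) = 0. Indeed ∫_0^3 (x - 3/2) dx = 0, so the data are compatible. The solution is then unique only up to an additive constant (fix it e.g. by requiring ∫_0^3 u dx = 0).


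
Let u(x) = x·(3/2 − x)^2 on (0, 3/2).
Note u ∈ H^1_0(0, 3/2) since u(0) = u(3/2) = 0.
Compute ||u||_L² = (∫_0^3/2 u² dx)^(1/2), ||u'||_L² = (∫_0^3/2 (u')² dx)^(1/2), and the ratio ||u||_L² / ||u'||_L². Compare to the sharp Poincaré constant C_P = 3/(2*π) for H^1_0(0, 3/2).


||u||_L² / ||u'||_L² = 3*sqrt(14)/28 < C_P = 3/(2*π).

u(x) = x·(3/2 − x)^2, so u'(x) = 3*x^2 - 6*x + 9/4.
u(x) = x·(3/2 − x)^2 vanishes at x = 0 and x = 3/2, so u ∈ H^1_0(0, 3/2). Differentiate via the product rule and integrate the resulting polynomials term by term.
  ∫_0^3/2 u² dx = ∫_0^3/2 (x^6 - 6*x^5 + 27*x^4/2 - 27*x^3/2 + 81*x^2/16) dx. Term by term:
    ∫_0^3/2 x^6 dx = 2187/896;  ∫_0^3/2 -6*x^5 dx = -729/64;  ∫_0^3/2 27*x^4/2 dx = 6561/320;
    ∫_0^3/2 -27*x^3/2 dx = -2187/128;  ∫_0^3/2 81*x^2/16 dx = 729/128.
  Sum: 2187/896 − 729/64 + 6561/320 − 2187/128 + 729/128 = 729/4480.
  ∫_0^3/2 (u')² dx = ∫_0^3/2 (9*x^4 - 36*x^3 + 99*x^2/2 - 27*x + 81/16) dx. Term by term:
    ∫_0^3/2 9*x^4 dx = 2187/160;  ∫_0^3/2 -36*x^3 dx = -729/16;  ∫_0^3/2 99*x^2/2 dx = 891/16;
    ∫_0^3/2 -27*x dx = -243/8;  ∫_0^3/2 81/16 dx = 243/32.
  Sum: 2187/160 − 729/16 + 891/16 − 243/8 + 243/32 = 81/80.
∫_0^3/2 u² dx = 729/4480, so ||u||_L² = 27*sqrt(70)/560.
∫_0^3/2 (u')² dx = 81/80, so ||u'||_L² = 9*sqrt(5)/20.
Ratio ||u||_L² / ||u'||_L² = 3*sqrt(14)/28.
Sharp Poincaré constant on H^1_0(0, 3/2) is C_P = L/π = 3/(2*π), achieved by sin(2*π/3·x).
A polynomial bump cannot attain the sharp Poincaré constant (only the first sine eigenfunction does), so the ratio is strictly less than C_P, consistent with ||u||_L² ≤ C_P ||u'||_L².


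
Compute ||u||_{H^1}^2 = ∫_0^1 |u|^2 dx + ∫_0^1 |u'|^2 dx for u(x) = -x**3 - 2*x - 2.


||u||_{H^1}^2 = 2213/105

The H^1 norm (squared) on an interval (0, L) is
  ||u||_{H^1}^2 = ∫_0^L u(x)^2 dx + ∫_0^L u'(x)^2 dx.
Compute u'(x) = -3*x**2 - 2.
Then u(x)^2 = x**6 + 4*x**4 + 4*x**3 + 4*x**2 + 8*x + 4 and u'(x)^2 = 9*x**4 + 12*x**2 + 4.
Integrate each monomial from 0 to 1 using ∫_0^1 c·x^n dx = c·1^(n+1)/(n+1):
  ∫_0^1 u(x)^2 dx = ∫_0^1 (x^6 + 4*x^4 + 4*x^3 + 4*x^2 + 8*x + 4) dx. Term by term:
    ∫_0^1 x^6 dx = 1/7;  ∫_0^1 4*x^4 dx = 4/5;  ∫_0^1 4*x^3 dx = 1;
    ∫_0^1 4*x^2 dx = 4/3;  ∫_0^1 8*x dx = 4;  ∫_0^1 4 dx = 4.
  Sum: 1/7 + 4/5 + 1 + 4/3 + 4 + 4 = 1184/105.
  ∫_0^1 u'(x)^2 dx = ∫_0^1 (9*x^4 + 12*x^2 + 4) dx. Term by term:
    ∫_0^1 9*x^4 dx = 9/5;  ∫_0^1 12*x^2 dx = 4;  ∫_0^1 4 dx = 4.
  Sum: 9/5 + 4 + 4 = 49/5.
Adding: ||u||_{H^1}^2 = 1184/105 + 49/5 = 2213/105.


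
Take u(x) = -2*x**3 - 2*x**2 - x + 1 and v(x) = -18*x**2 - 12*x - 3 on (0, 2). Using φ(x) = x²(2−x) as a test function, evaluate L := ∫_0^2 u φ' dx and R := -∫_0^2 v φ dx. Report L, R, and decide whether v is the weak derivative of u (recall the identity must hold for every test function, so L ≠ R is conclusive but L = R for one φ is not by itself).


LHS = 308/15, RHS = 308/5. No, v is not the weak derivative of u.

u(x) = -2*x**3 - 2*x**2 - x + 1, classical derivative u'(x) = -6*x**2 - 4*x - 1.
φ(x) = x²(2−x), so φ'(x) = x*(4 - 3*x).
Note φ(0) = φ(2) = 0, so the boundary term u·φ vanishes.
LHS = ∫_0^2 u(x) φ'(x) dx = ∫_0^2 (6*x^5 - 2*x^4 - 5*x^3 - 7*x^2 + 4*x) dx. Term by term:
  ∫_0^2 6*x^5 dx = 64;  ∫_0^2 -2*x^4 dx = -64/5;  ∫_0^2 -5*x^3 dx = -20;
  ∫_0^2 -7*x^2 dx = -56/3;  ∫_0^2 4*x dx = 8.
Sum: 64 − 64/5 − 20 − 56/3 + 8 = 308/15.
So LHS = 308/15.
∫_0^2 v(x) φ(x) dx = ∫_0^2 (18*x^5 - 24*x^4 - 21*x^3 - 6*x^2) dx. Term by term:
  ∫_0^2 18*x^5 dx = 192;  ∫_0^2 -24*x^4 dx = -768/5;  ∫_0^2 -21*x^3 dx = -84;
  ∫_0^2 -6*x^2 dx = -16.
Sum: 192 − 768/5 − 84 − 16 = -308/5.
So RHS = -∫_0^2 v(x) φ(x) dx = 308/5.
LHS − RHS = -616/15 ≠ 0, so the identity fails.
(For a valid weak derivative the identity must hold for EVERY test function, in particular this one. The failure shows v is NOT the weak derivative of u.)
Correct weak derivative would be u'(x) = -6*x**2 - 4*x - 1.


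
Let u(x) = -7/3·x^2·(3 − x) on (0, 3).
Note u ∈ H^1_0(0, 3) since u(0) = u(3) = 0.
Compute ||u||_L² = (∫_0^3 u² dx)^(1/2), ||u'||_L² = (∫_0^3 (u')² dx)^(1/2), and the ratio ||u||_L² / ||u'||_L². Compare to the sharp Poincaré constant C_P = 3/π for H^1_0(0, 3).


||u||_L² / ||u'||_L² = 3*sqrt(14)/14 < C_P = 3/π.

u(x) = -7/3·x^2·(3 − x), so u'(x) = 7*x*(x - 2).
u(x) = -7/3·x^2·(3 − x) vanishes at x = 0 and x = 3, so u ∈ H^1_0(0, 3). Differentiate via the product rule and integrate the resulting polynomials term by term.
  ∫_0^3 u² dx = ∫_0^3 (49*x^6/9 - 98*x^5/3 + 49*x^4) dx. Term by term:
    ∫_0^3 49*x^6/9 dx = 1701;  ∫_0^3 -98*x^5/3 dx = -3969;  ∫_0^3 49*x^4 dx = 11907/5.
  Sum: 1701 − 3969 + 11907/5 = 567/5.
  ∫_0^3 (u')² dx = ∫_0^3 (49*x^4 - 196*x^3 + 196*x^2) dx. Term by term:
    ∫_0^3 49*x^4 dx = 11907/5;  ∫_0^3 -196*x^3 dx = -3969;  ∫_0^3 196*x^2 dx = 1764.
  Sum: 11907/5 − 3969 + 1764 = 882/5.
∫_0^3 u² dx = 567/5, so ||u||_L² = 9*sqrt(35)/5.
∫_0^3 (u')² dx = 882/5, so ||u'||_L² = 21*sqrt(10)/5.
Ratio ||u||_L² / ||u'||_L² = 3*sqrt(14)/14.
Sharp Poincaré constant on H^1_0(0, 3) is C_P = L/π = 3/π, achieved by sin(π/3·x).
A polynomial bump cannot attain the sharp Poincaré constant (only the first sine eigenfunction does), so the ratio is strictly less than C_P, consistent with ||u||_L² ≤ C_P ||u'||_L².


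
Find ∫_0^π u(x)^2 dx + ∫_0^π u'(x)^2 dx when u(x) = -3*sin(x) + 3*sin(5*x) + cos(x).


||u||_{H^1(0,π)}^2 = 127*π

u'(x) = -sin(x) - 3*cos(x) + 15*cos(5*x).
Expand u² and (u')² and integrate term by term on (0, π), using: for integers n ≥ 1, ∫_0^π sin²(nx) dx = ∫_0^π cos²(nx) dx = π/2; for n ≠ n', ∫_0^π sin(nx)sin(n'x) dx = ∫_0^π cos(nx)cos(n'x) dx = 0; and by product-to-sum, ∫_0^π sin(nx)cos(n'x) dx = ½∫_0^π [sin((n+n')x) + sin((n−n')x)] dx, which is 0 when n+n' is even and 2n/(n²−n'²) when n+n' is odd (it need not vanish on (0, π)).
  u² squared terms: (-3)²·∫sin(x)² dx = 9·π/2 = 9*π/2;  (3)²·∫sin(5x)² dx = 9·π/2 = 9*π/2;  (1)²·∫cos(x)² dx = 1·π/2 = π/2.
  u² cross terms: 2·(-3)·(3)·∫sin(x)·sin(5x) dx = -18·(0) = 0;  2·(-3)·(1)·∫sin(x)·cos(x) dx = -6·(0) = 0;  2·(3)·(1)·∫sin(5x)·cos(x) dx = 6·(0) = 0.
  So ∫_0^π u² dx = 9*π/2 + 9*π/2 + π/2 + 0 + 0 + 0 = 19*π/2.
  (u')² squared terms: (-1)²·∫sin(x)² dx = 1·π/2 = π/2;  (-3)²·∫cos(x)² dx = 9·π/2 = 9*π/2;  (15)²·∫cos(5x)² dx = 225·π/2 = 225*π/2.
  (u')² cross terms: 2·(-1)·(-3)·∫sin(x)·cos(x) dx = 6·(0) = 0;  2·(-1)·(15)·∫sin(x)·cos(5x) dx = -30·(0) = 0;  2·(-3)·(15)·∫cos(x)·cos(5x) dx = -90·(0) = 0.
  So ∫_0^π (u')² dx = π/2 + 9*π/2 + 225*π/2 + 0 + 0 + 0 = 235*π/2.
||u||_{H^1}^2 = (19*π/2) + (235*π/2) = 127*π.


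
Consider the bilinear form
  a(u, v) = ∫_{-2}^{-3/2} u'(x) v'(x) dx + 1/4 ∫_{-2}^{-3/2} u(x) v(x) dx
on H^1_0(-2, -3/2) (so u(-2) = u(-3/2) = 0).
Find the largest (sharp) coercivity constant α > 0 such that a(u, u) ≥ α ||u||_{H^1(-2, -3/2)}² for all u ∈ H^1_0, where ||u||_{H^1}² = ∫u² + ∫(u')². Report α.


α = (1 + 16*π^2)/(4*(1 + 4*π^2))

Coercivity of a(·,·) on H^1_0(-2, -3/2) means a(u, u) ≥ α ||u||_{H^1}² for every u ∈ H^1_0.
The interval has length L = 1/2, and Poincaré/coercivity depend only on L. Here a(u, u) = ∫(u')² + (1/4)·∫u².
Here 0 < c = 1/4 < 1. The condition a(u,u) ≥ α||u||_{H^1}² reads (1−α)∫(u')² ≥ (α−c)∫u². Any admissible α is ≤ 1 (rapidly oscillating u have ∫u²/∫(u')² → 0), and α = 1 would force 0 ≥ (1−c)∫u², impossible since c < 1; so 1−α > 0. By the sharp Poincaré inequality on H^1_0 of an interval of length L, ∫(u')² ≥ (π/L)²∫u² with equality for the first sine mode sin(π(x−x₀)/L) (x₀ the left endpoint), so the inequality holds for all u iff (1−α)(π/L)² ≥ α − c, i.e. α ≤ ((π/L)² + c)/((π/L)² + 1) = (1 + c(L/π)²)/(1 + (L/π)²). With (π/L)² = 4*π^2 and c = 1/4, the largest admissible constant is α = ((π/L)² + c)/((π/L)² + 1).
Simplifying, α = (1 + 16*π^2)/(4*(1 + 4*π^2)).


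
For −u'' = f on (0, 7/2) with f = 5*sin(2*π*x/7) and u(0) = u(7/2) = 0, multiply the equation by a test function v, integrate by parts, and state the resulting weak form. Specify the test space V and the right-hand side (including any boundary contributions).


V = H^1_0(0, 7/2) (so v(0) = v(7/2) = 0); weak form: ∫_0^7/2 u'v' dx = ∫_0^7/2 (5*sin(2*π*x/7)) v dx for all v ∈ V.

Multiply both sides by a test function v and integrate from 0 to 7/2:
  ∫_0^7/2 −u''(x) v(x) dx = ∫_0^7/2 f(x) v(x) dx.
Integrate the LHS by parts once:
  ∫_0^7/2 −u'' v dx = −[u'(x) v(x)]_0^7/2 + ∫_0^7/2 u'(x) v'(x) dx.
Thus ∫_0^7/2 u'(x) v'(x) dx = ∫_0^7/2 f(x) v(x) dx + [u'(x) v(x)]_0^7/2.
Choose V so that boundary terms are either known or forced to vanish.
u is Dirichlet: u(0) = u(7/2) = 0. Let V = H^1_0(0, 7/2); then v(0) = v(7/2) = 0, and [u' v]_0^7/2 = 0.
Weak formulation: find u (satisfying any essential BC) such that ∫_0^7/2 u'(x) v'(x) dx = ∫_0^7/2 f v dx for all v ∈ V.
Substituting f(x) = 5*sin(2*π*x/7), the right-hand side is ∫_0^7/2 (5*sin(2*π*x/7)) v dx.


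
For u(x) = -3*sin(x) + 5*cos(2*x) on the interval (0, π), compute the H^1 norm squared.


||u||_{H^1(0,π)}^2 = 100 + 143*π/2

u'(x) = -10*sin(2*x) - 3*cos(x).
Expand u² and (u')² and integrate term by term on (0, π), using: for integers n ≥ 1, ∫_0^π sin²(nx) dx = ∫_0^π cos²(nx) dx = π/2; for n ≠ n', ∫_0^π sin(nx)sin(n'x) dx = ∫_0^π cos(nx)cos(n'x) dx = 0; and by product-to-sum, ∫_0^π sin(nx)cos(n'x) dx = ½∫_0^π [sin((n+n')x) + sin((n−n')x)] dx, which is 0 when n+n' is even and 2n/(n²−n'²) when n+n' is odd (it need not vanish on (0, π)).
  u² squared terms: (-3)²·∫sin(x)² dx = 9·π/2 = 9*π/2;  (5)²·∫cos(2x)² dx = 25·π/2 = 25*π/2.
  u² cross terms: 2·(-3)·(5)·∫sin(x)·cos(2x) dx = -30·(-2/3) = 20.
  So ∫_0^π u² dx = 9*π/2 + 25*π/2 + 20 = 20 + 17*π.
  (u')² squared terms: (-10)²·∫sin(2x)² dx = 100·π/2 = 50*π;  (-3)²·∫cos(x)² dx = 9·π/2 = 9*π/2.
  (u')² cross terms: 2·(-10)·(-3)·∫sin(2x)·cos(x) dx = 60·(4/3) = 80.
  So ∫_0^π (u')² dx = 50*π + 9*π/2 + 80 = 80 + 109*π/2.
||u||_{H^1}^2 = (20 + 17*π) + (80 + 109*π/2) = 100 + 143*π/2.


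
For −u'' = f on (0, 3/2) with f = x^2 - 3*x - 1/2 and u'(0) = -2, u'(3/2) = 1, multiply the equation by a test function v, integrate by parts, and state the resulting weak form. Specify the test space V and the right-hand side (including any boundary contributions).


V = H^1(0, 3/2) (v unrestricted at boundary; u is determined up to an additive constant); weak form: ∫_0^3/2 u'v' dx = ∫_0^3/2 (x^2 - 3*x - 1/2) v dx + v(3/2) + 2·v(0) for all v ∈ V.

Multiply both sides by a test function v and integrate from 0 to 3/2:
  ∫_0^3/2 −u''(x) v(x) dx = ∫_0^3/2 f(x) v(x) dx.
Integrate the LHS by parts once:
  ∫_0^3/2 −u'' v dx = −[u'(x) v(x)]_0^3/2 + ∫_0^3/2 u'(x) v'(x) dx.
Thus ∫_0^3/2 u'(x) v'(x) dx = ∫_0^3/2 f(x) v(x) dx + [u'(x) v(x)]_0^3/2.
Choose V so that boundary terms are either known or forced to vanish.
u has inhomogeneous Neumann u'(0) = -2, u'(3/2) = 1. [u' v]_0^3/2 = (1)·v(3/2) − (-2)·v(0) = v(3/2) + 2·v(0). Take V = H^1(0, 3/2); boundary term becomes part of RHS.
Weak formulation: find u (satisfying any essential BC) such that ∫_0^3/2 u'(x) v'(x) dx = ∫_0^3/2 f v dx + v(3/2) + 2·v(0) for all v ∈ V (Neumann data are natural BCs: they enter the RHS as boundary terms).
Substituting f(x) = x^2 - 3*x - 1/2, the right-hand side is ∫_0^3/2 (x^2 - 3*x - 1/2) v dx + v(3/2) + 2·v(0).
Compatibility check (pure Neumann): taking v ≡ 1 ∈ V gives 0 = ∫_0^3/2 f dx + (1) − (-2), i.e. ∫_0^3/2 f dx must equal u'(0) − u'(3/2) = -3. Indeed ∫_0^3/2 (x^2 - 3*x - 1/2) dx = -3, so the data are compatible. The solution is then unique only up to an additive constant (fix it e.g. by requiring ∫_0^3/2 u dx = 0).


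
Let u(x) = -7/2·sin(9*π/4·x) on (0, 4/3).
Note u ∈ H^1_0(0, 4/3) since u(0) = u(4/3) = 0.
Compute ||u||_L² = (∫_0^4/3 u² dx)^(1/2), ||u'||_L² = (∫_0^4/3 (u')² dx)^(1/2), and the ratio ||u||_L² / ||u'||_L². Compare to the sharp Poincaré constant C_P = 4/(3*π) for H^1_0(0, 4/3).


||u||_L² / ||u'||_L² = 4/(9*π) < C_P = 4/(3*π).

u(x) = -7/2·sin(9*π/4·x), so u'(x) = -63*π*cos(9*π*x/4)/8.
Writing u(x) = A·sin(kπx/L) with A = -7/2 and k = 3, use ∫_0^L sin²(kπx/L) dx = L/2 and ∫_0^L cos²(kπx/L) dx = L/2.
u² = 49/4·sin²(9*π/4·x) and (u')² = 3969*π^2/64·cos²(9*π/4·x), and each of sin², cos² integrates to L/2 = 2/3 over (0, 4/3).
∫_0^4/3 u² dx = 49/6, so ||u||_L² = 7*sqrt(6)/6.
∫_0^4/3 (u')² dx = 1323*π^2/32, so ||u'||_L² = 21*sqrt(6)*π/8.
Ratio ||u||_L² / ||u'||_L² = 4/(9*π).
Sharp Poincaré constant on H^1_0(0, 4/3) is C_P = L/π = 4/(3*π), achieved by sin(3*π/4·x).
This is the k = 3 harmonic; the ratio L/(kπ) is strictly less than C_P = L/π, consistent with the sharp inequality ||u||_L² ≤ C_P ||u'||_L².


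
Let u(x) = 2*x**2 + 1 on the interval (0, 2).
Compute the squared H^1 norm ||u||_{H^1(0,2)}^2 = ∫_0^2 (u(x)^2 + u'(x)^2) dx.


||u||_{H^1}^2 = 1214/15

The H^1 norm (squared) on an interval (0, L) is
  ||u||_{H^1}^2 = ∫_0^L u(x)^2 dx + ∫_0^L u'(x)^2 dx.
Compute u'(x) = 4*x.
Then u(x)^2 = 4*x**4 + 4*x**2 + 1 and u'(x)^2 = 16*x**2.
Integrate each monomial from 0 to 2 using ∫_0^2 c·x^n dx = c·2^(n+1)/(n+1):
  ∫_0^2 u(x)^2 dx = ∫_0^2 (4*x^4 + 4*x^2 + 1) dx. Term by term:
    ∫_0^2 4*x^4 dx = 128/5;  ∫_0^2 4*x^2 dx = 32/3;  ∫_0^2 1 dx = 2.
  Sum: 128/5 + 32/3 + 2 = 574/15.
  ∫_0^2 u'(x)^2 dx = ∫_0^2 (16*x^2) dx. Term by term:
    ∫_0^2 16*x^2 dx = 128/3.
Adding: ||u||_{H^1}^2 = 574/15 + 128/3 = 1214/15.


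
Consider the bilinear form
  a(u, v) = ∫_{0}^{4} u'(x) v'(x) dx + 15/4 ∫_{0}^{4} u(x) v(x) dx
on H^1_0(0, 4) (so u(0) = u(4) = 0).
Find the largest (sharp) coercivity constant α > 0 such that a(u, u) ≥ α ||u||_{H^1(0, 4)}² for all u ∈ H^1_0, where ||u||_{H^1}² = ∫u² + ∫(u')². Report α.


α = 1

Coercivity of a(·,·) on H^1_0(0, 4) means a(u, u) ≥ α ||u||_{H^1}² for every u ∈ H^1_0.
The interval has length L = 4, and Poincaré/coercivity depend only on L. Here a(u, u) = ∫(u')² + (15/4)·∫u².
Here c = 15/4 ≥ 1, so a(u,u) = ∫(u')² + c∫u² ≥ ∫(u')² + ∫u² = ||u||_{H^1}², i.e. α = 1 works. No larger α is possible: a(u,u) ≥ α||u||_{H^1}² means (1−α)∫(u')² ≥ (α−c)∫u², and for the modes u_n = sin(nπ(x−x₀)/L) (x₀ the left endpoint) one has ∫u_n²/∫(u_n')² = (L/(nπ))² → 0, so a(u_n,u_n)/||u_n||_{H^1}² → 1. Hence the optimal constant is α = 1.
Therefore α = 1.


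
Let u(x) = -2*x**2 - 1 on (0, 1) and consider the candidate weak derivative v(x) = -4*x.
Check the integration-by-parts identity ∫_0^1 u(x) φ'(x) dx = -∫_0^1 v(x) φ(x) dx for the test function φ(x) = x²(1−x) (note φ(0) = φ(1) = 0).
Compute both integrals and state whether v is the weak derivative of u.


LHS = 1/5, RHS = 1/5. Yes, v = u' weakly.

u(x) = -2*x**2 - 1, classical derivative u'(x) = -4*x.
φ(x) = x²(1−x), so φ'(x) = x*(2 - 3*x).
Note φ(0) = φ(1) = 0, so the boundary term u·φ vanishes.
LHS = ∫_0^1 u(x) φ'(x) dx = ∫_0^1 (6*x^4 - 4*x^3 + 3*x^2 - 2*x) dx. Term by term:
  ∫_0^1 6*x^4 dx = 6/5;  ∫_0^1 -4*x^3 dx = -1;  ∫_0^1 3*x^2 dx = 1;
  ∫_0^1 -2*x dx = -1.
Sum: 6/5 − 1 + 1 − 1 = 1/5.
So LHS = 1/5.
∫_0^1 v(x) φ(x) dx = ∫_0^1 (4*x^4 - 4*x^3) dx. Term by term:
  ∫_0^1 4*x^4 dx = 4/5;  ∫_0^1 -4*x^3 dx = -1.
Sum: 4/5 − 1 = -1/5.
So RHS = -∫_0^1 v(x) φ(x) dx = 1/5.
LHS = RHS, so the identity holds for this test φ.
Moreover u is smooth here and v(x) = u'(x) = -4*x pointwise, so the identity holds for every test function. Hence v is the weak derivative of u.


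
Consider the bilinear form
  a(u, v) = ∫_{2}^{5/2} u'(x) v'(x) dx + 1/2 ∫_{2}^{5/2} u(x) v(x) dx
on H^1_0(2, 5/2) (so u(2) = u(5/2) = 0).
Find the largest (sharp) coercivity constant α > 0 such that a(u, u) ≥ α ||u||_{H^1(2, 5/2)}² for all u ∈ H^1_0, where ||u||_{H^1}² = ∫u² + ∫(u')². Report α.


α = (1 + 8*π^2)/(2*(1 + 4*π^2))

Coercivity of a(·,·) on H^1_0(2, 5/2) means a(u, u) ≥ α ||u||_{H^1}² for every u ∈ H^1_0.
The interval has length L = 1/2, and Poincaré/coercivity depend only on L. Here a(u, u) = ∫(u')² + (1/2)·∫u².
Here 0 < c = 1/2 < 1. The condition a(u,u) ≥ α||u||_{H^1}² reads (1−α)∫(u')² ≥ (α−c)∫u². Any admissible α is ≤ 1 (rapidly oscillating u have ∫u²/∫(u')² → 0), and α = 1 would force 0 ≥ (1−c)∫u², impossible since c < 1; so 1−α > 0. By the sharp Poincaré inequality on H^1_0 of an interval of length L, ∫(u')² ≥ (π/L)²∫u² with equality for the first sine mode sin(π(x−x₀)/L) (x₀ the left endpoint), so the inequality holds for all u iff (1−α)(π/L)² ≥ α − c, i.e. α ≤ ((π/L)² + c)/((π/L)² + 1) = (1 + c(L/π)²)/(1 + (L/π)²). With (π/L)² = 4*π^2 and c = 1/2, the largest admissible constant is α = ((π/L)² + c)/((π/L)² + 1).
Simplifying, α = (1 + 8*π^2)/(2*(1 + 4*π^2)).


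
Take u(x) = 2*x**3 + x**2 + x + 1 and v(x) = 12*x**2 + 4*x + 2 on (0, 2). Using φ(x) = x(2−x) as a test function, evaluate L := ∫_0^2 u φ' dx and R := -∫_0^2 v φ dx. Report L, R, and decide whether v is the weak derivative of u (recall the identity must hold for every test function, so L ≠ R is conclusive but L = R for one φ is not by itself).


LHS = -68/5, RHS = -136/5. No, v is not the weak derivative of u.

u(x) = 2*x**3 + x**2 + x + 1, classical derivative u'(x) = 6*x**2 + 2*x + 1.
φ(x) = x(2−x), so φ'(x) = 2 - 2*x.
Note φ(0) = φ(2) = 0, so the boundary term u·φ vanishes.
LHS = ∫_0^2 u(x) φ'(x) dx = ∫_0^2 (-4*x^4 + 2*x^3 + 2) dx. Term by term:
  ∫_0^2 -4*x^4 dx = -128/5;  ∫_0^2 2*x^3 dx = 8;  ∫_0^2 2 dx = 4.
Sum: -128/5 + 8 + 4 = -68/5.
So LHS = -68/5.
∫_0^2 v(x) φ(x) dx = ∫_0^2 (-12*x^4 + 20*x^3 + 6*x^2 + 4*x) dx. Term by term:
  ∫_0^2 -12*x^4 dx = -384/5;  ∫_0^2 20*x^3 dx = 80;  ∫_0^2 6*x^2 dx = 16;
  ∫_0^2 4*x dx = 8.
Sum: -384/5 + 80 + 16 + 8 = 136/5.
So RHS = -∫_0^2 v(x) φ(x) dx = -136/5.
LHS − RHS = 68/5 ≠ 0, so the identity fails.
(For a valid weak derivative the identity must hold for EVERY test function, in particular this one. The failure shows v is NOT the weak derivative of u.)
Correct weak derivative would be u'(x) = 6*x**2 + 2*x + 1.


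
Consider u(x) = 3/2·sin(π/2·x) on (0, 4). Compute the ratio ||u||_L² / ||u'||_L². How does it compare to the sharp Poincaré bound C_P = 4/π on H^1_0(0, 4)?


||u||_L² / ||u'||_L² = 2/π < C_P = 4/π.

u(x) = 3/2·sin(π/2·x), so u'(x) = 3*π*cos(π*x/2)/4.
Writing u(x) = A·sin(kπx/L) with A = 3/2 and k = 2, use ∫_0^L sin²(kπx/L) dx = L/2 and ∫_0^L cos²(kπx/L) dx = L/2.
u² = 9/4·sin²(π/2·x) and (u')² = 9*π^2/16·cos²(π/2·x), and each of sin², cos² integrates to L/2 = 2 over (0, 4).
∫_0^4 u² dx = 9/2, so ||u||_L² = 3*sqrt(2)/2.
∫_0^4 (u')² dx = 9*π^2/8, so ||u'||_L² = 3*sqrt(2)*π/4.
Ratio ||u||_L² / ||u'||_L² = 2/π.
Sharp Poincaré constant on H^1_0(0, 4) is C_P = L/π = 4/π, achieved by sin(π/4·x).
This is the k = 2 harmonic; the ratio L/(kπ) is strictly less than C_P = L/π, consistent with the sharp inequality ||u||_L² ≤ C_P ||u'||_L².


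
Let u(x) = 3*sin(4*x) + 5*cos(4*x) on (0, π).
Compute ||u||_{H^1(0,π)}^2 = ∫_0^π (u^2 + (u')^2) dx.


||u||_{H^1(0,π)}^2 = 289*π

u'(x) = -20*sin(4*x) + 12*cos(4*x).
Expand u² and (u')² and integrate term by term on (0, π), using: for integers n ≥ 1, ∫_0^π sin²(nx) dx = ∫_0^π cos²(nx) dx = π/2; for n ≠ n', ∫_0^π sin(nx)sin(n'x) dx = ∫_0^π cos(nx)cos(n'x) dx = 0; and by product-to-sum, ∫_0^π sin(nx)cos(n'x) dx = ½∫_0^π [sin((n+n')x) + sin((n−n')x)] dx, which is 0 when n+n' is even and 2n/(n²−n'²) when n+n' is odd (it need not vanish on (0, π)).
  u² squared terms: (3)²·∫sin(4x)² dx = 9·π/2 = 9*π/2;  (5)²·∫cos(4x)² dx = 25·π/2 = 25*π/2.
  u² cross terms: 2·(3)·(5)·∫sin(4x)·cos(4x) dx = 30·(0) = 0.
  So ∫_0^π u² dx = 9*π/2 + 25*π/2 + 0 = 17*π.
  (u')² squared terms: (-20)²·∫sin(4x)² dx = 400·π/2 = 200*π;  (12)²·∫cos(4x)² dx = 144·π/2 = 72*π.
  (u')² cross terms: 2·(-20)·(12)·∫sin(4x)·cos(4x) dx = -480·(0) = 0.
  So ∫_0^π (u')² dx = 200*π + 72*π + 0 = 272*π.
||u||_{H^1}^2 = (17*π) + (272*π) = 289*π.


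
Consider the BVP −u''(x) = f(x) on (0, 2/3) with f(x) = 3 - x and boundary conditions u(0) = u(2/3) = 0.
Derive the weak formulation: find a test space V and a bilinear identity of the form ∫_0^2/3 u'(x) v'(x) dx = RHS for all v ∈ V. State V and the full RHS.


V = H^1_0(0, 2/3) (so v(0) = v(2/3) = 0); weak form: ∫_0^2/3 u'v' dx = ∫_0^2/3 (3 - x) v dx for all v ∈ V.

Multiply both sides by a test function v and integrate from 0 to 2/3:
  ∫_0^2/3 −u''(x) v(x) dx = ∫_0^2/3 f(x) v(x) dx.
Integrate the LHS by parts once:
  ∫_0^2/3 −u'' v dx = −[u'(x) v(x)]_0^2/3 + ∫_0^2/3 u'(x) v'(x) dx.
Thus ∫_0^2/3 u'(x) v'(x) dx = ∫_0^2/3 f(x) v(x) dx + [u'(x) v(x)]_0^2/3.
Choose V so that boundary terms are either known or forced to vanish.
u is Dirichlet: u(0) = u(2/3) = 0. Let V = H^1_0(0, 2/3); then v(0) = v(2/3) = 0, and [u' v]_0^2/3 = 0.
Weak formulation: find u (satisfying any essential BC) such that ∫_0^2/3 u'(x) v'(x) dx = ∫_0^2/3 f v dx for all v ∈ V.
Substituting f(x) = 3 - x, the right-hand side is ∫_0^2/3 (3 - x) v dx.


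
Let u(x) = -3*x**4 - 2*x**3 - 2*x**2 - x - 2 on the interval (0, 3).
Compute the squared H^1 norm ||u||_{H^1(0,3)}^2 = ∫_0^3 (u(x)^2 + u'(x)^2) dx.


||u||_{H^1}^2 = 7574019/70

The H^1 norm (squared) on an interval (0, L) is
  ||u||_{H^1}^2 = ∫_0^L u(x)^2 dx + ∫_0^L u'(x)^2 dx.
Compute u'(x) = -12*x**3 - 6*x**2 - 4*x - 1.
Then u(x)^2 = 9*x**8 + 12*x**7 + 16*x**6 + 14*x**5 + 20*x**4 + 12*x**3 + 9*x**2 + 4*x + 4 and u'(x)^2 = 144*x**6 + 144*x**5 + 132*x**4 + 72*x**3 + 28*x**2 + 8*x + 1.
Integrate each monomial from 0 to 3 using ∫_0^3 c·x^n dx = c·3^(n+1)/(n+1):
  ∫_0^3 u(x)^2 dx = ∫_0^3 (9*x^8 + 12*x^7 + 16*x^6 + 14*x^5 + 20*x^4 + 12*x^3 + 9*x^2 + 4*x + 4) dx. Term by term:
    ∫_0^3 9*x^8 dx = 19683;  ∫_0^3 12*x^7 dx = 19683/2;  ∫_0^3 16*x^6 dx = 34992/7;
    ∫_0^3 14*x^5 dx = 1701;  ∫_0^3 20*x^4 dx = 972;  ∫_0^3 12*x^3 dx = 243;
    ∫_0^3 9*x^2 dx = 81;  ∫_0^3 4*x dx = 18;  ∫_0^3 4 dx = 12.
  Sum: 19683 + 19683/2 + 34992/7 + 1701 + 972 + 243 + 81 + 18 + 12 = 525705/14.
  ∫_0^3 u'(x)^2 dx = ∫_0^3 (144*x^6 + 144*x^5 + 132*x^4 + 72*x^3 + 28*x^2 + 8*x + 1) dx. Term by term:
    ∫_0^3 144*x^6 dx = 314928/7;  ∫_0^3 144*x^5 dx = 17496;  ∫_0^3 132*x^4 dx = 32076/5;
    ∫_0^3 72*x^3 dx = 1458;  ∫_0^3 28*x^2 dx = 252;  ∫_0^3 8*x dx = 36;
    ∫_0^3 1 dx = 3.
  Sum: 314928/7 + 17496 + 32076/5 + 1458 + 252 + 36 + 3 = 2472747/35.
Adding: ||u||_{H^1}^2 = 525705/14 + 2472747/35 = 7574019/70.
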